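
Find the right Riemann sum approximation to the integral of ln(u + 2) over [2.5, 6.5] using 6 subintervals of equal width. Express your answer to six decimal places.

Δu = (6.5 − 2.5)/6 = 2/3.
Right endpoints: 19/6, 23/6, 4.5, 31/6, 35/6, 6.5.
f(19/6) ≈ 1.642228, f(23/6) ≈ 1.763589, f(4.5) ≈ 1.871802, f(31/6) ≈ 1.969441, f(35/6) ≈ 2.058388, f(6.5) ≈ 2.140066.
Sum = Δu · [f(19/6) + f(23/6) + f(4.5) + ...].
Sum ≈ 7.630342.

7.630342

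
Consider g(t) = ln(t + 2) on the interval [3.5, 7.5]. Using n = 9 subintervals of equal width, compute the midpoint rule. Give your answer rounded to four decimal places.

8.0118

Δt = (7.5 − 3.5)/9 = 4/9.
Midpoints: 67/18, 25/6, 83/18, 91/18, 5.5, 107/18, 115/18, 41/6, 131/18.
g(67/18) ≈ 1.7444, g(25/6) ≈ 1.8192, g(83/18) ≈ 1.8888, g(91/18) ≈ 1.9538, g(5.5) ≈ 2.0149, g(107/18) ≈ 2.0725, g(115/18) ≈ 2.1269, g(41/6) ≈ 2.1785, g(131/18) ≈ 2.2276.
Sum = Δt · [g(67/18) + g(25/6) + g(83/18) + ...].
Sum ≈ 8.0118.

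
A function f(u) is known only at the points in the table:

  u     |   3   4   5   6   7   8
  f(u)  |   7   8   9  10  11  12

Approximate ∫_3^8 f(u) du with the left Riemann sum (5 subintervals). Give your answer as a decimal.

45

Δu = 1.
Sum = 1·[7 + 8 + 9 + 10 + 11] = 45.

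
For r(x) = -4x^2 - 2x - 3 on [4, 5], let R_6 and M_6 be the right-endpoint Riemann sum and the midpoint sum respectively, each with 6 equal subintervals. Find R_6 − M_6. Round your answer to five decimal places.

R_6 ≈ -96.5185185.
M_6 ≈ -93.3240741.
R_6 − M_6 ≈ -3.19444.

-3.19444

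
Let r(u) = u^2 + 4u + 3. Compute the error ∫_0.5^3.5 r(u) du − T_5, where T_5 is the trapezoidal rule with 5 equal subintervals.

Exact integral: ∫_0.5^3.5 r(u) du = 47.25.
T_5 = 47.43.
Error = 47.25 − 47.43 = -0.18.

-0.18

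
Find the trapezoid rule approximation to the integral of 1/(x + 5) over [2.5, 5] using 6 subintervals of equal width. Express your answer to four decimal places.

Δx = (5 − 2.5)/6 = 5/12.
f(2.5) = 2/15, f(35/12) = 12/95, f(10/3) = 0.12, f(3.75) = 4/35, f(25/6) = 6/55, f(55/12) = 12/115, f(5) = 0.1.
T_6 = (Δx/2)·[f(x_0) + 2f(x_1) + ... + 2f(x_{5}) + f(x_6)].
Sum ≈ 0.2878.

0.2878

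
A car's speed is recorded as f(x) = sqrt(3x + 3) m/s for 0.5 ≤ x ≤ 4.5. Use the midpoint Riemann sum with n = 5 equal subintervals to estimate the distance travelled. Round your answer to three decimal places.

12.782

Δx = (4.5 − 0.5)/5 = 0.8.
Midpoints: 0.9, 1.7, 2.5, 3.3, 4.1.
f(0.9) ≈ 2.387, f(1.7) ≈ 2.846, f(2.5) ≈ 3.240, f(3.3) ≈ 3.592, f(4.1) ≈ 3.912.
Sum = Δx · [f(0.9) + f(1.7) + f(2.5) + f(3.3) + f(4.1)].
Sum ≈ 12.782.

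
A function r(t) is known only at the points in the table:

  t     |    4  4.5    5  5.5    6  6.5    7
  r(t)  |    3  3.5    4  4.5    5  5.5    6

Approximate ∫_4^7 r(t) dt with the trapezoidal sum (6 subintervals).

13.5

Δt = 0.5.
T_6 = (0.5/2)·[3 + 2·3.5 + 2·4 + 2·4.5 + 2·5 + 2·5.5 + 6] = 13.5.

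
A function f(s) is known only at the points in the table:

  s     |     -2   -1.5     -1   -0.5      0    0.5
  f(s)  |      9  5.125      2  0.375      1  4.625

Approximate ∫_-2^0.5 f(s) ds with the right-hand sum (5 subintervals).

Δs = 0.5.
Sum = 0.5·[5.125 + 2 + 0.375 + 1 + 4.625] = 6.5625.

6.5625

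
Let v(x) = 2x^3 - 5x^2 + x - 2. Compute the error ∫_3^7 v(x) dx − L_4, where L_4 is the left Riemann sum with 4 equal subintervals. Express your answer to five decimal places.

Exact integral: ∫_3^7 v(x) dx ≈ 645.3333333.
L_4 = 444.
Error ≈ 645.3333333 − 444 ≈ 201.33333.

201.33333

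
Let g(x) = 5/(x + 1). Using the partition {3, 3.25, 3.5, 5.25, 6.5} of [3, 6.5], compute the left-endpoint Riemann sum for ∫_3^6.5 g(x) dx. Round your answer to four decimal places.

3.5511

Subinterval widths: 0.25, 0.25, 1.75, 1.25.
Left endpoints: 3, 3.25, 3.5, 5.25.
g(3) = 1.25, g(3.25) = 20/17, g(3.5) = 10/9, g(5.25) = 0.8.
Sum = Σ Δx_i · g(x_i).
Sum ≈ 3.5511.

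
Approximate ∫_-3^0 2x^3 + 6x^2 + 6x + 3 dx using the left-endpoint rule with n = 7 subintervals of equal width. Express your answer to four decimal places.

-8.6327

Δx = (0 − (-3))/7 = 3/7.
Left endpoints: -3, -18/7, -15/7, -12/7, -9/7, -6/7, -3/7.
f(-3) = -15, f(-18/7) = -2319/343, f(-15/7) = -681/343, f(-12/7) = 93/343, f(-9/7) = 327/343, f(-6/7) = 345/343, f(-3/7) = 471/343.
Sum = Δx · [f(-3) + f(-18/7) + f(-15/7) + ...].
Sum ≈ -8.6327.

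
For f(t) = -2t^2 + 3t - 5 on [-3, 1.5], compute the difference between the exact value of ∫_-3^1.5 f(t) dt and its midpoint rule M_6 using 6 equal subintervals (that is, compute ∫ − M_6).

Exact integral: ∫_-3^1.5 f(t) dt = -52.875.
M_6 = -52.453125.
Error = -52.875 − (-52.453125) = -0.421875.

-0.421875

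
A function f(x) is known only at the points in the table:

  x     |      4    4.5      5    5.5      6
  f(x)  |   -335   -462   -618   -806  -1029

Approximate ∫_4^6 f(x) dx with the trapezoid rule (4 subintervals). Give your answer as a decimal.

Δx = 0.5.
T_4 = (0.5/2)·[(-335) + 2·(-462) + 2·(-618) + 2·(-806) + (-1029)] = -1284.

-1284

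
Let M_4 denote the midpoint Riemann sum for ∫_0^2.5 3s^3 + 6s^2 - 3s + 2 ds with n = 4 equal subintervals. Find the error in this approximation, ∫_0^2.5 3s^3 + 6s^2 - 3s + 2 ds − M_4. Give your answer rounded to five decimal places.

Exact integral: ∫_0^2.5 f(s) ds = 56.171875.
M_4 ≈ 54.7680664.
Error ≈ 56.171875 − 54.7680664 ≈ 1.40381.

1.40381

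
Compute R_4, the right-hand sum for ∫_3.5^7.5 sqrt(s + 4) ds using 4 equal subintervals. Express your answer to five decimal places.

Δs = (7.5 − 3.5)/4 = 1.
Right endpoints: 4.5, 5.5, 6.5, 7.5.
f(4.5) ≈ 2.91548, f(5.5) ≈ 3.08221, f(6.5) ≈ 3.24037, f(7.5) ≈ 3.39116.
Sum = Δs · [f(4.5) + f(5.5) + f(6.5) + f(7.5)].
Sum ≈ 12.62922.

12.62922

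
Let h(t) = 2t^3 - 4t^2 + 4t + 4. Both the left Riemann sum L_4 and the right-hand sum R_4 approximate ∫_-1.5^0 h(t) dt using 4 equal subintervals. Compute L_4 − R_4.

L_4 ≈ -9.908203.
R_4 ≈ -1.751953.
L_4 − R_4 = -8.15625.

-8.15625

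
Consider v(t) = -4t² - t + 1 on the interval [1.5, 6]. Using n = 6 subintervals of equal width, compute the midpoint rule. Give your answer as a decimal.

Δt = (6 − 1.5)/6 = 0.75.
Midpoints: 1.875, 2.625, 3.375, 4.125, 4.875, 5.625.
v(1.875) = -14.9375, v(2.625) = -29.1875, v(3.375) = -47.9375, v(4.125) = -71.1875, v(4.875) = -98.9375, v(5.625) = -131.1875.
Sum = Δt · [v(1.875) + v(2.625) + v(3.375) + ...].
Sum = -295.03125.

-295.03125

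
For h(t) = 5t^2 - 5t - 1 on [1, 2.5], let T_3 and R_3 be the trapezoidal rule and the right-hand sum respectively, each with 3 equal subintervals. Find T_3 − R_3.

T_3 = 10.0625.
R_3 = 14.75.
T_3 − R_3 = -4.6875.

-4.6875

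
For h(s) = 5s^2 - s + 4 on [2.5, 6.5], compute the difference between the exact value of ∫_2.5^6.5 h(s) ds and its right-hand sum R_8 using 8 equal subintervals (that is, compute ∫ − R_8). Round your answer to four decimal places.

-44.8333

Exact integral: ∫_2.5^6.5 h(s) ds ≈ 429.666667.
R_8 = 474.5.
Error ≈ 429.666667 − 474.5 ≈ -44.8333.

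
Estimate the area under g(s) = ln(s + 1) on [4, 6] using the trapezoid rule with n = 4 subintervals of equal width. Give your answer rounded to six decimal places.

3.572992

Δs = (6 − 4)/4 = 0.5.
g(4) ≈ 1.609438, g(4.5) ≈ 1.704748, g(5) ≈ 1.791759, g(5.5) ≈ 1.871802, g(6) ≈ 1.945910.
T_4 = (Δs/2)·[g(s_0) + 2g(s_1) + 2g(s_2) + 2g(s_3) + g(s_4)].
Sum ≈ 3.572992.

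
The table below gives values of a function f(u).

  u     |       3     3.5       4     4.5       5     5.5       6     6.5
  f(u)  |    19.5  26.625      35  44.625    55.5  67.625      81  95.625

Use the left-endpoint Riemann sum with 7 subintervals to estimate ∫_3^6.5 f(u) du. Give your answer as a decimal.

164.9375

Δu = 0.5.
Sum = 0.5·[19.5 + 26.625 + 35 + 44.625 + 55.5 + 67.625 + 81] = 164.9375.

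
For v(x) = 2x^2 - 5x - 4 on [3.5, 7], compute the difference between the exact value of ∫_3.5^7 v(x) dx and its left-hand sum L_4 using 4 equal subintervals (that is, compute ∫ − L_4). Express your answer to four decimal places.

Exact integral: ∫_3.5^7 v(x) dx ≈ 94.208333.
L_4 = 70.6015625.
Error ≈ 94.208333 − 70.6015625 ≈ 23.6068.

23.6068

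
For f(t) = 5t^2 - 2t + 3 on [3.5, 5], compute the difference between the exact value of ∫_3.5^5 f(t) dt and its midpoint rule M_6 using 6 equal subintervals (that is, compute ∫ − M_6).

0.0390625

Exact integral: ∫_3.5^5 f(t) dt = 128.625.
M_6 = 128.5859375.
Error = 128.625 − 128.5859375 = 0.0390625.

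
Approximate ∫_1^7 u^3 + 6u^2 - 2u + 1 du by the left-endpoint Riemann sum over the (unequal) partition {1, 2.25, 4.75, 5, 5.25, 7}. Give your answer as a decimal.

Subinterval widths: 1.25, 2.5, 0.25, 0.25, 1.75.
Left endpoints: 1, 2.25, 4.75, 5, 5.25.
f(1) = 6, f(2.25) = 38.265625, f(4.75) = 234.046875, f(5) = 266, f(5.25) = 300.578125.
Sum = Σ Δu_i · f(u_i).
Sum = 754.1875.

754.1875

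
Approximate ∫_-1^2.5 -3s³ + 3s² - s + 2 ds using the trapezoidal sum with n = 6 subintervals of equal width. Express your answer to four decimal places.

Δs = (2.5 − (-1))/6 = 7/12.
f(-1) = 9, f(-5/12) = 1817/576, f(1/6) = 137/72, f(0.75) = 1.671875, f(4/3) = -10/9, f(23/12) = -5771/576, f(2.5) = -28.625.
T_6 = (Δs/2)·[f(s_0) + 2f(s_1) + ... + 2f(s_{5}) + f(s_6)].
Sum ≈ -8.2912.

-8.2912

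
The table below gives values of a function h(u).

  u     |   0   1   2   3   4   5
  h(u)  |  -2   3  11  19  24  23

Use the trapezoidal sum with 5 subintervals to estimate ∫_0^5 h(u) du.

Δu = 1.
T_5 = (1/2)·[(-2) + 2·3 + 2·11 + 2·19 + 2·24 + 23] = 67.5.

67.5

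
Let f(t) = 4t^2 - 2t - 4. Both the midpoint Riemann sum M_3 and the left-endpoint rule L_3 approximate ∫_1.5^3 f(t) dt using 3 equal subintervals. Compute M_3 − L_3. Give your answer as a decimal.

5.625

M_3 = 18.625.
L_3 = 13.
M_3 − L_3 = 5.625.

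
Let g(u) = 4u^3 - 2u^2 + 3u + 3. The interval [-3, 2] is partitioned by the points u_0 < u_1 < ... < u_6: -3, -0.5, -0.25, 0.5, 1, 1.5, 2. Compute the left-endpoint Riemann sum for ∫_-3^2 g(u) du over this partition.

-313.828125

Subinterval widths: 2.5, 0.25, 0.75, 0.5, 0.5, 0.5.
Left endpoints: -3, -0.5, -0.25, 0.5, 1, 1.5.
g(-3) = -132, g(-0.5) = 0.5, g(-0.25) = 2.0625, g(0.5) = 4.5, g(1) = 8, g(1.5) = 16.5.
Sum = Σ Δu_i · g(u_i).
Sum = -313.828125.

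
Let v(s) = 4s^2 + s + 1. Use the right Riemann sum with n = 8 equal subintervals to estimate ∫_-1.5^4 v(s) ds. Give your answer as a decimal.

124.73828125

Δs = (4 − (-1.5))/8 = 0.6875.
Right endpoints: -0.8125, -0.125, 0.5625, 1.25, 1.9375, 2.625, 3.3125, 4.
v(-0.8125) = 2.828125, v(-0.125) = 0.9375, v(0.5625) = 2.828125, v(1.25) = 8.5, v(1.9375) = 17.953125, v(2.625) = 31.1875, v(3.3125) = 48.203125, v(4) = 69.
Sum = Δs · [v(-0.8125) + v(-0.125) + v(0.5625) + ...].
Sum = 124.73828125.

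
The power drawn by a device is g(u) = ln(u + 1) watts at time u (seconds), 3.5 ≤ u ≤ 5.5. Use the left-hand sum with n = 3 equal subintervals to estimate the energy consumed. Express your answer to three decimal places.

Δu = (5.5 − 3.5)/3 = 2/3.
Left endpoints: 3.5, 25/6, 29/6.
g(3.5) ≈ 1.504, g(25/6) ≈ 1.642, g(29/6) ≈ 1.764.
Sum = Δu · [g(3.5) + g(25/6) + g(29/6)].
Sum ≈ 3.273.

3.273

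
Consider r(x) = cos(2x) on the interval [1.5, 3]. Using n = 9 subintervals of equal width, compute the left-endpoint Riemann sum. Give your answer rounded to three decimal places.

-0.371

Δx = (3 − 1.5)/9 = 1/6.
Left endpoints: 1.5, 5/3, 11/6, 2, 13/6, 7/3, 2.5, 8/3, 17/6.
r(1.5) ≈ -0.990, r(5/3) ≈ -0.982, r(11/6) ≈ -0.865, r(2) ≈ -0.654, r(13/6) ≈ -0.370, r(7/3) ≈ -0.046, r(2.5) ≈ 0.284, r(8/3) ≈ 0.582, r(17/6) ≈ 0.816.
Sum = Δx · [r(1.5) + r(5/3) + r(11/6) + ...].
Sum ≈ -0.371.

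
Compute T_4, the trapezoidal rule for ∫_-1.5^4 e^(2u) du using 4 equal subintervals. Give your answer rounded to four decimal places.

Δu = (4 − (-1.5))/4 = 1.375.
f(-1.5) ≈ 0.0498, f(-0.125) ≈ 0.7788, f(1.25) ≈ 12.1825, f(2.625) ≈ 190.5663, f(4) ≈ 2980.9580.
T_4 = (Δu/2)·[f(u_0) + 2f(u_1) + 2f(u_2) + 2f(u_3) + f(u_4)].
Sum ≈ 2329.2932.

2329.2932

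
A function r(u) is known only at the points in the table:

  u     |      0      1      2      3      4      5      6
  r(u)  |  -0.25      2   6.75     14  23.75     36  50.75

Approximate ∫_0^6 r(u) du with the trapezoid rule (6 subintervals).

Δu = 1.
T_6 = (1/2)·[(-0.25) + 2·2 + 2·6.75 + 2·14 + 2·23.75 + 2·36 + 50.75] = 107.75.

107.75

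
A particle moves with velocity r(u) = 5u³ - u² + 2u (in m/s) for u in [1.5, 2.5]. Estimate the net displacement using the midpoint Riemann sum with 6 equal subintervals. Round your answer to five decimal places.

Δu = (2.5 − 1.5)/6 = 1/6.
Midpoints: 19/12, 1.75, 23/12, 25/12, 2.25, 29/12.
r(19/12) = 35435/1728, r(1.75) = 27.234375, r(23/12) = 61111/1728, r(25/12) = 77825/1728, r(2.25) = 56.390625, r(29/12) = 120205/1728.
Sum = Δu · [r(19/12) + r(1.75) + r(23/12) + ...].
Sum ≈ 42.34954.

42.34954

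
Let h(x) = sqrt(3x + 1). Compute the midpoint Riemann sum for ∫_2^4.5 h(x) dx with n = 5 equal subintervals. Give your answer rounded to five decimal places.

Δx = (4.5 − 2)/5 = 0.5.
Midpoints: 2.25, 2.75, 3.25, 3.75, 4.25.
h(2.25) ≈ 2.78388, h(2.75) ≈ 3.04138, h(3.25) ≈ 3.27872, h(3.75) ≈ 3.50000, h(4.25) ≈ 3.70810.
Sum = Δx · [h(2.25) + h(2.75) + h(3.25) + h(3.75) + h(4.25)].
Sum ≈ 8.15604.

8.15604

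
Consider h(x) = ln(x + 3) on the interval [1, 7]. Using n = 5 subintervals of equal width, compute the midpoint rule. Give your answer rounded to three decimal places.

11.490

Δx = (7 − 1)/5 = 1.2.
Midpoints: 1.6, 2.8, 4, 5.2, 6.4.
h(1.6) ≈ 1.526, h(2.8) ≈ 1.758, h(4) ≈ 1.946, h(5.2) ≈ 2.104, h(6.4) ≈ 2.241.
Sum = Δx · [h(1.6) + h(2.8) + h(4) + h(5.2) + h(6.4)].
Sum ≈ 11.490.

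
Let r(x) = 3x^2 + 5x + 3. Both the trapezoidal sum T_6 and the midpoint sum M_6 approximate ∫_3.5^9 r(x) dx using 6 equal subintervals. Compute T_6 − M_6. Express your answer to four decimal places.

3.4661

T_6 ≈ 876.810764.
M_6 ≈ 873.344618.
T_6 − M_6 ≈ 3.4661.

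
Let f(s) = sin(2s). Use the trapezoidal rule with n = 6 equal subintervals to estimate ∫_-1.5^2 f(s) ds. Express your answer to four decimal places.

Δs = (2 − (-1.5))/6 = 7/12.
f(-1.5) ≈ -0.1411, f(-11/12) ≈ -0.9657, f(-1/3) ≈ -0.6184, f(0.25) ≈ 0.4794, f(5/6) ≈ 0.9954, f(17/12) ≈ 0.3034, f(2) ≈ -0.7568.
T_6 = (Δs/2)·[f(s_0) + 2f(s_1) + ... + 2f(s_{5}) + f(s_6)].
Sum ≈ -0.1487.

-0.1487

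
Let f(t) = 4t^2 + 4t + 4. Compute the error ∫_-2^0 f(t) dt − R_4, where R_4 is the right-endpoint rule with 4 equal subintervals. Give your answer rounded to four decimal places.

Exact integral: ∫_-2^0 f(t) dt ≈ 10.666667.
R_4 = 9.
Error ≈ 10.666667 − 9 ≈ 1.6667.

1.6667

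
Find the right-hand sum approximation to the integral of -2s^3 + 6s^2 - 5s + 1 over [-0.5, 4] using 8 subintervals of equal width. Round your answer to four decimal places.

Δs = (4 − (-0.5))/8 = 0.5625.
Right endpoints: 0.0625, 0.625, 1.1875, 1.75, 2.3125, 2.875, 3.4375, 4.
f(0.0625) = 1455/2048, f(0.625) = -0.26953125, f(1.1875) = 357/2048, f(1.75) = -0.09375, f(2.3125) = -6573/2048, f(2.875) = -11.30859375, f(3.4375) = -54327/2048, f(4) = -51.
Sum = Δs · [f(0.0625) + f(0.625) + f(1.1875) + ...].
Sum ≈ -51.4819.

-51.4819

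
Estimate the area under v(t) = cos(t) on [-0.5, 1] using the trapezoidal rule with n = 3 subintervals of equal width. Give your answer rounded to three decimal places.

Δt = (1 − (-0.5))/3 = 0.5.
v(-0.5) ≈ 0.878, v(0) ≈ 1.000, v(0.5) ≈ 0.878, v(1) ≈ 0.540.
T_3 = (Δt/2)·[v(t_0) + 2v(t_1) + 2v(t_2) + v(t_3)].
Sum ≈ 1.293.

1.293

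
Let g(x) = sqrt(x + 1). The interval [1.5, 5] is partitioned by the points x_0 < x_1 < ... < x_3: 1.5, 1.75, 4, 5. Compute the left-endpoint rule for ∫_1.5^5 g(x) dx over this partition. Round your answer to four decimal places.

Subinterval widths: 0.25, 2.25, 1.
Left endpoints: 1.5, 1.75, 4.
g(1.5) ≈ 1.5811, g(1.75) ≈ 1.6583, g(4) ≈ 2.2361.
Sum = Σ Δx_i · g(x_i).
Sum ≈ 6.3626.

6.3626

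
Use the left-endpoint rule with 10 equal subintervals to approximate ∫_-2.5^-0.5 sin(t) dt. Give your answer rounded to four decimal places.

Δt = (-0.5 − (-2.5))/10 = 0.2.
Left endpoints: -2.5, -2.3, -2.1, -1.9, -1.7, -1.5, -1.3, -1.1, -0.9, -0.7.
f(-2.5) ≈ -0.5985, f(-2.3) ≈ -0.7457, f(-2.1) ≈ -0.8632, f(-1.9) ≈ -0.9463, f(-1.7) ≈ -0.9917, f(-1.5) ≈ -0.9975, f(-1.3) ≈ -0.9636, f(-1.1) ≈ -0.8912, f(-0.9) ≈ -0.7833, f(-0.7) ≈ -0.6442.
Sum = Δt · [f(-2.5) + f(-2.3) + f(-2.1) + ...].
Sum ≈ -1.6850.

-1.6850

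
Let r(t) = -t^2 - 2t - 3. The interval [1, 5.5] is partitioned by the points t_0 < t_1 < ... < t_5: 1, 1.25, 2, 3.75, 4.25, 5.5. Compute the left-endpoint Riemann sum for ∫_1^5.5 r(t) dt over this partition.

Subinterval widths: 0.25, 0.75, 1.75, 0.5, 1.25.
Left endpoints: 1, 1.25, 2, 3.75, 4.25.
r(1) = -6, r(1.25) = -7.0625, r(2) = -11, r(3.75) = -24.5625, r(4.25) = -29.5625.
Sum = Σ Δt_i · r(t_i).
Sum = -75.28125.

-75.28125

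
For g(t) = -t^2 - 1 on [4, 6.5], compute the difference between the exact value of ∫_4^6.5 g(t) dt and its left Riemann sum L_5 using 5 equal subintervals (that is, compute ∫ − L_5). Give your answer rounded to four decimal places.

-6.4583

Exact integral: ∫_4^6.5 g(t) dt ≈ -72.708333.
L_5 = -66.25.
Error ≈ -72.708333 − (-66.25) ≈ -6.4583.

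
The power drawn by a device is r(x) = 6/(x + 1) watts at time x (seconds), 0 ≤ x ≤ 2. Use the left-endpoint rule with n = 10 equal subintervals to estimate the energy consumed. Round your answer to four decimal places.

Δx = (2 − 0)/10 = 0.2.
Left endpoints: 0, 0.2, 0.4, 0.6, 0.8, 1, 1.2, 1.4, 1.6, 1.8.
r(0) = 6, r(0.2) = 5, r(0.4) = 30/7, r(0.6) = 3.75, r(0.8) = 10/3, r(1) = 3, r(1.2) = 30/11, r(1.4) = 2.5, r(1.6) = 30/13, r(1.8) = 15/7.
Sum = Δx · [r(0) + r(0.2) + r(0.4) + ...].
Sum ≈ 7.0094.

7.0094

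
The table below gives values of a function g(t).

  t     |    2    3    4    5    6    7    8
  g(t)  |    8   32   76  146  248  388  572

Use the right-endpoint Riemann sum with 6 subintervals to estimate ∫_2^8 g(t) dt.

1462

Δt = 1.
Sum = 1·[32 + 76 + 146 + 248 + 388 + 572] = 1462.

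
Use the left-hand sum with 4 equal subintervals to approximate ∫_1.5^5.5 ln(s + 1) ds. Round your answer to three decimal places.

Δs = (5.5 − 1.5)/4 = 1.
Left endpoints: 1.5, 2.5, 3.5, 4.5.
f(1.5) ≈ 0.916, f(2.5) ≈ 1.253, f(3.5) ≈ 1.504, f(4.5) ≈ 1.705.
Sum = Δs · [f(1.5) + f(2.5) + f(3.5) + f(4.5)].
Sum ≈ 5.378.

5.378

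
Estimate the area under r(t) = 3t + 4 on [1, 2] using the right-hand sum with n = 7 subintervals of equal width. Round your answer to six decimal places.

8.714286

Δt = (2 − 1)/7 = 1/7.
Right endpoints: 8/7, 9/7, 10/7, 11/7, 12/7, 13/7, 2.
r(8/7) = 52/7, r(9/7) = 55/7, r(10/7) = 58/7, r(11/7) = 61/7, r(12/7) = 64/7, r(13/7) = 67/7, r(2) = 10.
Sum = Δt · [r(8/7) + r(9/7) + r(10/7) + ...].
Sum ≈ 8.714286.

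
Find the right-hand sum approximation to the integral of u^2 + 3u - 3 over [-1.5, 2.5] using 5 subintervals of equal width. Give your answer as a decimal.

7.16

Δu = (2.5 − (-1.5))/5 = 0.8.
Right endpoints: -0.7, 0.1, 0.9, 1.7, 2.5.
f(-0.7) = -4.61, f(0.1) = -2.69, f(0.9) = 0.51, f(1.7) = 4.99, f(2.5) = 10.75.
Sum = Δu · [f(-0.7) + f(0.1) + f(0.9) + f(1.7) + f(2.5)].
Sum = 7.16.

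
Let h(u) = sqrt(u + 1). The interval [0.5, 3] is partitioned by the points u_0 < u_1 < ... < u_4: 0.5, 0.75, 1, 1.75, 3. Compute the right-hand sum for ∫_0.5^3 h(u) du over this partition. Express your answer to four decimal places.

4.4280

Subinterval widths: 0.25, 0.25, 0.75, 1.25.
Right endpoints: 0.75, 1, 1.75, 3.
h(0.75) ≈ 1.3229, h(1) ≈ 1.4142, h(1.75) ≈ 1.6583, h(3) ≈ 2.0000.
Sum = Σ Δu_i · h(u_i).
Sum ≈ 4.4280.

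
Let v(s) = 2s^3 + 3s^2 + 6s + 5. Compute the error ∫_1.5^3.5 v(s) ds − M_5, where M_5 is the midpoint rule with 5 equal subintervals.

0.48

Exact integral: ∫_1.5^3.5 v(s) ds = 152.
M_5 = 151.52.
Error = 152 − 151.52 = 0.48.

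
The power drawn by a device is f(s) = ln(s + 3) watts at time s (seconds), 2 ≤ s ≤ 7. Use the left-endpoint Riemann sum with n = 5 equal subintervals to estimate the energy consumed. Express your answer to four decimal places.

Δs = (7 − 2)/5 = 1.
Left endpoints: 2, 3, 4, 5, 6.
f(2) ≈ 1.6094, f(3) ≈ 1.7918, f(4) ≈ 1.9459, f(5) ≈ 2.0794, f(6) ≈ 2.1972.
Sum = Δs · [f(2) + f(3) + f(4) + f(5) + f(6)].
Sum ≈ 9.6238.

9.6238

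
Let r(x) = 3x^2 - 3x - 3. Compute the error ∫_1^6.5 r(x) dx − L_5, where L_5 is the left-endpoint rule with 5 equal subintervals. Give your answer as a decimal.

Exact integral: ∫_1^6.5 r(x) dx = 195.25.
L_5 = 139.59.
Error = 195.25 − 139.59 = 55.66.

55.66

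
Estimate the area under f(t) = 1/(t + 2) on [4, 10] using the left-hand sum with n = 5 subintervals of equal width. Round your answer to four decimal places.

Δt = (10 − 4)/5 = 1.2.
Left endpoints: 4, 5.2, 6.4, 7.6, 8.8.
f(4) = 1/6, f(5.2) = 5/36, f(6.4) = 5/42, f(7.6) = 5/48, f(8.8) = 5/54.
Sum = Δt · [f(4) + f(5.2) + f(6.4) + f(7.6) + f(8.8)].
Sum ≈ 0.7456.

0.7456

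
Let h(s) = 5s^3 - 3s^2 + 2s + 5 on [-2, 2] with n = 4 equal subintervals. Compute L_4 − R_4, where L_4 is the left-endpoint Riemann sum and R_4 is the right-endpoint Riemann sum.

-88

L_4 = -42.
R_4 = 46.
L_4 − R_4 = -88.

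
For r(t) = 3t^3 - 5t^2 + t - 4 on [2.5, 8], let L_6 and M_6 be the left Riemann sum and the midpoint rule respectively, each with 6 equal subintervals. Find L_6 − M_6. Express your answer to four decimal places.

L_6 ≈ 1702.137008.
M_6 ≈ 2206.014829.
L_6 − M_6 ≈ -503.8778.

-503.8778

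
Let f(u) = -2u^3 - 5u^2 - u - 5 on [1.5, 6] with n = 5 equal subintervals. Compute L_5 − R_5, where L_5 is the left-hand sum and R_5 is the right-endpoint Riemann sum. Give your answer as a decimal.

L_5 = -786.6.
R_5 = -1325.25.
L_5 − R_5 = 538.65.

538.65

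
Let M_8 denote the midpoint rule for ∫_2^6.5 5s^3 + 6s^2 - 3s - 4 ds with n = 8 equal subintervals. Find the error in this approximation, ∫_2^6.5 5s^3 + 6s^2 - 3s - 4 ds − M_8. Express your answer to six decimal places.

8.276001

Exact integral: ∫_2^6.5 f(s) ds = 2669.203125.
M_8 ≈ 2660.92712402.
Error ≈ 2669.203125 − 2660.92712402 ≈ 8.276001.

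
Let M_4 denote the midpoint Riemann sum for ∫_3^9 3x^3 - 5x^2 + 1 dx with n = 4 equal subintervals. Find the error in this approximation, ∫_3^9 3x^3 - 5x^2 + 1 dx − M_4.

55.125

Exact integral: ∫_3^9 f(x) dx = 3696.
M_4 = 3640.875.
Error = 3696 − 3640.875 = 55.125.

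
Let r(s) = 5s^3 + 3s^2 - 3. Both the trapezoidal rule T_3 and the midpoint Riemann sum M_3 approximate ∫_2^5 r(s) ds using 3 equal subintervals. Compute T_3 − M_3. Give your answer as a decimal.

41.625

T_3 = 897.
M_3 = 855.375.
T_3 − M_3 = 41.625.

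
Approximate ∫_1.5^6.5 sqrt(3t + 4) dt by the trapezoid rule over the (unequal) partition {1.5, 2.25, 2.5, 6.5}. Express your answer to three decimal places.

19.634

Subinterval widths: 0.75, 0.25, 4.
f(1.5) ≈ 2.915, f(2.25) ≈ 3.279, f(2.5) ≈ 3.391, f(6.5) ≈ 4.848.
On each subinterval the trapezoid contributes (Δt_i/2)·[f(t_{i-1}) + f(t_i)].
Sum ≈ 19.634.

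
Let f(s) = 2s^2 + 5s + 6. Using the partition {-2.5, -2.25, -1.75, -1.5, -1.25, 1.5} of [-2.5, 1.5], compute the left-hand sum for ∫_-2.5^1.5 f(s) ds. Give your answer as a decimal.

Subinterval widths: 0.25, 0.5, 0.25, 0.25, 2.75.
Left endpoints: -2.5, -2.25, -1.75, -1.5, -1.25.
f(-2.5) = 6, f(-2.25) = 4.875, f(-1.75) = 3.375, f(-1.5) = 3, f(-1.25) = 2.875.
Sum = Σ Δs_i · f(s_i).
Sum = 13.4375.

13.4375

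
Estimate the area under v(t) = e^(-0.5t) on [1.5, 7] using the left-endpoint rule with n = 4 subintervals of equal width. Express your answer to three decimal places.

1.223

Δt = (7 − 1.5)/4 = 1.375.
Left endpoints: 1.5, 2.875, 4.25, 5.625.
v(1.5) ≈ 0.472, v(2.875) ≈ 0.238, v(4.25) ≈ 0.119, v(5.625) ≈ 0.060.
Sum = Δt · [v(1.5) + v(2.875) + v(4.25) + v(5.625)].
Sum ≈ 1.223.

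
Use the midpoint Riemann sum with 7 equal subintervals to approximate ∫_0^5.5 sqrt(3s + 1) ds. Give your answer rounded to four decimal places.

16.0728

Δs = (5.5 − 0)/7 = 11/14.
Midpoints: 11/28, 33/28, 55/28, 2.75, 99/28, 121/28, 143/28.
f(11/28) ≈ 1.4760, f(33/28) ≈ 2.1297, f(55/28) ≈ 2.6254, f(2.75) ≈ 3.0414, f(99/28) ≈ 3.4069, f(121/28) ≈ 3.7369, f(143/28) ≈ 4.0400.
Sum = Δs · [f(11/28) + f(33/28) + f(55/28) + ...].
Sum ≈ 16.0728.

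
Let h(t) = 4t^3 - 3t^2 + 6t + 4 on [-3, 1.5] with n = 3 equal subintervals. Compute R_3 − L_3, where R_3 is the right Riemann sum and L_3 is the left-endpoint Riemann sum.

253.125

R_3 = -2.25.
L_3 = -255.375.
R_3 − L_3 = 253.125.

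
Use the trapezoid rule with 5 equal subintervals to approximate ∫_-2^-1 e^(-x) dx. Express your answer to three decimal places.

4.686

Δx = (-1 − (-2))/5 = 0.2.
f(-2) ≈ 7.389, f(-1.8) ≈ 6.050, f(-1.6) ≈ 4.953, f(-1.4) ≈ 4.055, f(-1.2) ≈ 3.320, f(-1) ≈ 2.718.
T_5 = (Δx/2)·[f(x_0) + 2f(x_1) + ... + 2f(x_{4}) + f(x_5)].
Sum ≈ 4.686.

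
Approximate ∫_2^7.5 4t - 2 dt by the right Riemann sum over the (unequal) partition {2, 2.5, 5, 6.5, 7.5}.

Subinterval widths: 0.5, 2.5, 1.5, 1.
Right endpoints: 2.5, 5, 6.5, 7.5.
f(2.5) = 8, f(5) = 18, f(6.5) = 24, f(7.5) = 28.
Sum = Σ Δt_i · f(t_i).
Sum = 113.

113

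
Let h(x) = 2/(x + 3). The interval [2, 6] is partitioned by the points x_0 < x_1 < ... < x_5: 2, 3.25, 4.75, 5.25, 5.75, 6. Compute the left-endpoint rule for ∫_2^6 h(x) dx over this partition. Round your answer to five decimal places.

Subinterval widths: 1.25, 1.5, 0.5, 0.5, 0.25.
Left endpoints: 2, 3.25, 4.75, 5.25, 5.75.
h(2) = 0.4, h(3.25) = 0.32, h(4.75) = 8/31, h(5.25) = 8/33, h(5.75) = 8/35.
Sum = Σ Δx_i · h(x_i).
Sum ≈ 1.28739.

1.28739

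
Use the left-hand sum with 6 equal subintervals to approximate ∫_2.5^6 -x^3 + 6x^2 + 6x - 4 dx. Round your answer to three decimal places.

160.681

Δx = (6 − 2.5)/6 = 7/12.
Left endpoints: 2.5, 37/12, 11/3, 4.25, 29/6, 65/12.
f(2.5) = 32.875, f(37/12) = 72971/1728, f(11/3) = 1333/27, f(4.25) = 53.109375, f(29/6) = 11287/216, f(65/12) = 78823/1728.
Sum = Δx · [f(2.5) + f(37/12) + f(11/3) + ...].
Sum ≈ 160.681.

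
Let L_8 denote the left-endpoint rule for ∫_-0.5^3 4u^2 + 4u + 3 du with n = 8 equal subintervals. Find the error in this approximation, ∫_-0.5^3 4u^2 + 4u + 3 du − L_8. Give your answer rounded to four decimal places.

Exact integral: ∫_-0.5^3 f(u) du ≈ 64.166667.
L_8 = 53.89453125.
Error ≈ 64.166667 − 53.89453125 ≈ 10.2721.

10.2721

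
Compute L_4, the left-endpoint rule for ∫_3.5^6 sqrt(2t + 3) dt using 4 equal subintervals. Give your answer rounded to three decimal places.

8.600

Δt = (6 − 3.5)/4 = 0.625.
Left endpoints: 3.5, 4.125, 4.75, 5.375.
f(3.5) ≈ 3.162, f(4.125) ≈ 3.354, f(4.75) ≈ 3.536, f(5.375) ≈ 3.708.
Sum = Δt · [f(3.5) + f(4.125) + f(4.75) + f(5.375)].
Sum ≈ 8.600.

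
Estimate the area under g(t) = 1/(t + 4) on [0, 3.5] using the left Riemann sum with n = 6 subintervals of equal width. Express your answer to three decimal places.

Δt = (3.5 − 0)/6 = 7/12.
Left endpoints: 0, 7/12, 7/6, 1.75, 7/3, 35/12.
g(0) = 0.25, g(7/12) = 12/55, g(7/6) = 6/31, g(1.75) = 4/23, g(7/3) = 3/19, g(35/12) = 12/83.
Sum = Δt · [g(0) + g(7/12) + g(7/6) + ...].
Sum ≈ 0.664.

0.664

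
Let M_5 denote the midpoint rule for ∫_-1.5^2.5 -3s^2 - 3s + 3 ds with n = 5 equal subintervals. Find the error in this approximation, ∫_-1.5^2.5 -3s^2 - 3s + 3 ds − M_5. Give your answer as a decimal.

-0.64

Exact integral: ∫_-1.5^2.5 f(s) ds = -13.
M_5 = -12.36.
Error = -13 − (-12.36) = -0.64.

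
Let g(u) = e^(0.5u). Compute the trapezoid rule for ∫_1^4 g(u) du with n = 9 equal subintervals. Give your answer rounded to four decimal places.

11.5072

Δu = (4 − 1)/9 = 1/3.
g(1) ≈ 1.6487, g(4/3) ≈ 1.9477, g(5/3) ≈ 2.3010, g(2) ≈ 2.7183, g(7/3) ≈ 3.2113, g(8/3) ≈ 3.7937, g(3) ≈ 4.4817, g(10/3) ≈ 5.2945, g(11/3) ≈ 6.2547, g(4) ≈ 7.3891.
T_9 = (Δu/2)·[g(u_0) + 2g(u_1) + ... + 2g(u_{8}) + g(u_9)].
Sum ≈ 11.5072.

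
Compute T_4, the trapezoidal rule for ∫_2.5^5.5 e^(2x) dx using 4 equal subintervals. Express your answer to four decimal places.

Δx = (5.5 − 2.5)/4 = 0.75.
f(2.5) ≈ 148.4132, f(3.25) ≈ 665.1416, f(4) ≈ 2980.9580, f(4.75) ≈ 13359.7268, f(5.5) ≈ 59874.1417.
T_4 = (Δx/2)·[f(x_0) + 2f(x_1) + 2f(x_2) + 2f(x_3) + f(x_4)].
Sum ≈ 35262.8279.

35262.8279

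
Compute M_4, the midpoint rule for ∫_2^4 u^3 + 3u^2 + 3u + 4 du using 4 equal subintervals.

Δu = (4 − 2)/4 = 0.5.
Midpoints: 2.25, 2.75, 3.25, 3.75.
f(2.25) = 37.328125, f(2.75) = 55.734375, f(3.25) = 79.765625, f(3.75) = 110.171875.
Sum = Δu · [f(2.25) + f(2.75) + f(3.25) + f(3.75)].
Sum = 141.5.

141.5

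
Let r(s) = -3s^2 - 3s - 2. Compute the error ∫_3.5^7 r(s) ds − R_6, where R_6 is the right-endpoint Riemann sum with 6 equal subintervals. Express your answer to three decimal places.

Exact integral: ∫_3.5^7 r(s) ds = -362.25.
R_6 ≈ -398.06424.
Error ≈ -362.25 − (-398.06424) ≈ 35.814.

35.814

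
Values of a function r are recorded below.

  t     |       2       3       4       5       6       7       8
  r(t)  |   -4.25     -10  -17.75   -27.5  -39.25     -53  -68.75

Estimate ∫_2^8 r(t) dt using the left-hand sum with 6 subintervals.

-151.75

Δt = 1.
Sum = 1·[(-4.25) + (-10) + (-17.75) + (-27.5) + (-39.25) + (-53)] = -151.75.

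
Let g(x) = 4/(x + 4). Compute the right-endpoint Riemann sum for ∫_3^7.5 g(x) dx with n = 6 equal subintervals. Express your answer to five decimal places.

1.90430

Δx = (7.5 − 3)/6 = 0.75.
Right endpoints: 3.75, 4.5, 5.25, 6, 6.75, 7.5.
g(3.75) = 16/31, g(4.5) = 8/17, g(5.25) = 16/37, g(6) = 0.4, g(6.75) = 16/43, g(7.5) = 8/23.
Sum = Δx · [g(3.75) + g(4.5) + g(5.25) + ...].
Sum ≈ 1.90430.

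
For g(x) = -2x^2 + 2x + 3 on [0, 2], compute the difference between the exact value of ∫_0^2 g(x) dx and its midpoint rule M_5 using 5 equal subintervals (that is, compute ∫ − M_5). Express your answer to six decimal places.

-0.053333

Exact integral: ∫_0^2 g(x) dx ≈ 4.66666667.
M_5 = 4.72.
Error ≈ 4.66666667 − 4.72 ≈ -0.053333.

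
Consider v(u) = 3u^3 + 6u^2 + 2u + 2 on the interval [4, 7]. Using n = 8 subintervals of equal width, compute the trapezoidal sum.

Δu = (7 − 4)/8 = 0.375.
v(4) = 298, v(4.375) = 192929/512, v(4.75) = 468.390625, v(5.125) = 293723/512, v(5.5) = 693.625, v(5.875) = 424541/512, v(6.25) = 981.296875, v(6.625) = 589271/512, v(7) = 1339.
T_8 = (Δu/2)·[v(u_0) + 2v(u_1) + ... + 2v(u_{7}) + v(u_8)].
Sum = 2209.65234375.

2209.65234375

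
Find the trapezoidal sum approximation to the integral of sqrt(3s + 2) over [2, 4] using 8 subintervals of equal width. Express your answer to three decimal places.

6.612

Δs = (4 − 2)/8 = 0.25.
f(2) ≈ 2.828, f(2.25) ≈ 2.958, f(2.5) ≈ 3.082, f(2.75) ≈ 3.202, f(3) ≈ 3.317, f(3.25) ≈ 3.428, f(3.5) ≈ 3.536, f(3.75) ≈ 3.640, f(4) ≈ 3.742.
T_8 = (Δs/2)·[f(s_0) + 2f(s_1) + ... + 2f(s_{7}) + f(s_8)].
Sum ≈ 6.612.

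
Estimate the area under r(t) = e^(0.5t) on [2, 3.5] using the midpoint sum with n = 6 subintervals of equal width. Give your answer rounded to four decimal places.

6.0687

Δt = (3.5 − 2)/6 = 0.25.
Midpoints: 2.125, 2.375, 2.625, 2.875, 3.125, 3.375.
r(2.125) ≈ 2.8936, r(2.375) ≈ 3.2789, r(2.625) ≈ 3.7155, r(2.875) ≈ 4.2102, r(3.125) ≈ 4.7707, r(3.375) ≈ 5.4059.
Sum = Δt · [r(2.125) + r(2.375) + r(2.625) + ...].
Sum ≈ 6.0687.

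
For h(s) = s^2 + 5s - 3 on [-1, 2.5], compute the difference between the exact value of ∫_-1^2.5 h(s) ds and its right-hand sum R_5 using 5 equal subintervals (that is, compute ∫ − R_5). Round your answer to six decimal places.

-8.248333

Exact integral: ∫_-1^2.5 h(s) ds ≈ 8.16666667.
R_5 = 16.415.
Error ≈ 8.16666667 − 16.415 ≈ -8.248333.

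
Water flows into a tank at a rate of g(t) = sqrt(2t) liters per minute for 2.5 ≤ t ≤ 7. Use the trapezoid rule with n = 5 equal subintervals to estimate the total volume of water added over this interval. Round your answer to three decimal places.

13.722

Δt = (7 − 2.5)/5 = 0.9.
g(2.5) ≈ 2.236, g(3.4) ≈ 2.608, g(4.3) ≈ 2.933, g(5.2) ≈ 3.225, g(6.1) ≈ 3.493, g(7) ≈ 3.742.
T_5 = (Δt/2)·[g(t_0) + 2g(t_1) + ... + 2g(t_{4}) + g(t_5)].
Sum ≈ 13.722.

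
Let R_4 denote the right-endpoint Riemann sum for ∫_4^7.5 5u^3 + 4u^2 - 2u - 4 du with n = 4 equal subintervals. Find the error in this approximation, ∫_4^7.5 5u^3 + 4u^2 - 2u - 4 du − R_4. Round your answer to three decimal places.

-890.534

Exact integral: ∫_4^7.5 f(u) du ≈ 4057.99479.
R_4 ≈ 4948.52832.
Error ≈ 4057.99479 − 4948.52832 ≈ -890.534.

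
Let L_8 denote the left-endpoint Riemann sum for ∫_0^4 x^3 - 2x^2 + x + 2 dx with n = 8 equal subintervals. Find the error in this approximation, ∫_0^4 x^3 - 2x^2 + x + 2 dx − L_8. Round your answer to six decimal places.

Exact integral: ∫_0^4 f(x) dx ≈ 37.33333333.
L_8 = 29.
Error ≈ 37.33333333 − 29 ≈ 8.333333.

8.333333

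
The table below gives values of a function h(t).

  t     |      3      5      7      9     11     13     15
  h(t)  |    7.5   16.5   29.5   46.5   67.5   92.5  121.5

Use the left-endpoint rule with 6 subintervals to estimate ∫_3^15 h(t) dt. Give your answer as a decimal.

520

Δt = 2.
Sum = 2·[7.5 + 16.5 + 29.5 + 46.5 + 67.5 + 92.5] = 520.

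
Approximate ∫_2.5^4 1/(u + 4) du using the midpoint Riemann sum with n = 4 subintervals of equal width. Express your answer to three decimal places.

Δu = (4 − 2.5)/4 = 0.375.
Midpoints: 2.6875, 3.0625, 3.4375, 3.8125.
f(2.6875) = 16/107, f(3.0625) = 16/113, f(3.4375) = 16/119, f(3.8125) = 0.128.
Sum = Δu · [f(2.6875) + f(3.0625) + f(3.4375) + f(3.8125)].
Sum ≈ 0.208.

0.208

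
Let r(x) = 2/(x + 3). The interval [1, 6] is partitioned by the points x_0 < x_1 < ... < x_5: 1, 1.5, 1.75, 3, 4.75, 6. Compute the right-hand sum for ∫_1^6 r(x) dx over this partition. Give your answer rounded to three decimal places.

1.474

Subinterval widths: 0.5, 0.25, 1.25, 1.75, 1.25.
Right endpoints: 1.5, 1.75, 3, 4.75, 6.
r(1.5) = 4/9, r(1.75) = 8/19, r(3) = 1/3, r(4.75) = 8/31, r(6) = 2/9.
Sum = Σ Δx_i · r(x_i).
Sum ≈ 1.474.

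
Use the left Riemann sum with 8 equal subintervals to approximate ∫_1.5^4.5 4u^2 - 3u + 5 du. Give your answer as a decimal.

Δu = (4.5 − 1.5)/8 = 0.375.
Left endpoints: 1.5, 1.875, 2.25, 2.625, 3, 3.375, 3.75, 4.125.
f(1.5) = 9.5, f(1.875) = 13.4375, f(2.25) = 18.5, f(2.625) = 24.6875, f(3) = 32, f(3.375) = 40.4375, f(3.75) = 50, f(4.125) = 60.6875.
Sum = Δu · [f(1.5) + f(1.875) + f(2.25) + ...].
Sum = 93.46875.

93.46875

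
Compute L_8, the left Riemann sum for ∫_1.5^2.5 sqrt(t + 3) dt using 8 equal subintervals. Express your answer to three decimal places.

Δt = (2.5 − 1.5)/8 = 0.125.
Left endpoints: 1.5, 1.625, 1.75, 1.875, 2, 2.125, 2.25, 2.375.
f(1.5) ≈ 2.121, f(1.625) ≈ 2.151, f(1.75) ≈ 2.179, f(1.875) ≈ 2.208, f(2) ≈ 2.236, f(2.125) ≈ 2.264, f(2.25) ≈ 2.291, f(2.375) ≈ 2.318.
Sum = Δt · [f(1.5) + f(1.625) + f(1.75) + ...].
Sum ≈ 2.221.

2.221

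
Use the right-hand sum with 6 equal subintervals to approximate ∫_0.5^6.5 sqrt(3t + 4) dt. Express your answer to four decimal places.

Δt = (6.5 − 0.5)/6 = 1.
Right endpoints: 1.5, 2.5, 3.5, 4.5, 5.5, 6.5.
f(1.5) ≈ 2.9155, f(2.5) ≈ 3.3912, f(3.5) ≈ 3.8079, f(4.5) ≈ 4.1833, f(5.5) ≈ 4.5277, f(6.5) ≈ 4.8477.
Sum = Δt · [f(1.5) + f(2.5) + f(3.5) + ...].
Sum ≈ 23.6732.

23.6732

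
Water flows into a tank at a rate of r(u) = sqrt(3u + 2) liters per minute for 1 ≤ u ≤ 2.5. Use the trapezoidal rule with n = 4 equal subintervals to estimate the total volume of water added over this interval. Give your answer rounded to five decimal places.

Δu = (2.5 − 1)/4 = 0.375.
r(1) ≈ 2.23607, r(1.375) ≈ 2.47487, r(1.75) ≈ 2.69258, r(2.125) ≈ 2.89396, r(2.5) ≈ 3.08221.
T_4 = (Δu/2)·[r(u_0) + 2r(u_1) + 2r(u_2) + 2r(u_3) + r(u_4)].
Sum ≈ 4.02021.

4.02021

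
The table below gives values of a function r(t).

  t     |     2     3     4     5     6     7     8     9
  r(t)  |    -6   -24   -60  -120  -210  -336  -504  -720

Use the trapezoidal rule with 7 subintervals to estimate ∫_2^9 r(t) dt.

-1617

Δt = 1.
T_7 = (1/2)·[(-6) + 2·(-24) + 2·(-60) + 2·(-120) + 2·(-210) + 2·(-336) + 2·(-504) + (-720)] = -1617.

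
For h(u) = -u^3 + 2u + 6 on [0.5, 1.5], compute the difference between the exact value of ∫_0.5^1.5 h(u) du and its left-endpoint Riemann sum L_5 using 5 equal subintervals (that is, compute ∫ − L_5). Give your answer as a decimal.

-0.105

Exact integral: ∫_0.5^1.5 h(u) du = 6.75.
L_5 = 6.855.
Error = 6.75 − 6.855 = -0.105.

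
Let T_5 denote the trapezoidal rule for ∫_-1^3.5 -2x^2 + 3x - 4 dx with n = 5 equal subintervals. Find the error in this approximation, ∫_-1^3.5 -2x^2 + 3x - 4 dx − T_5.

Exact integral: ∫_-1^3.5 f(x) dx = -30.375.
T_5 = -31.59.
Error = -30.375 − (-31.59) = 1.215.

1.215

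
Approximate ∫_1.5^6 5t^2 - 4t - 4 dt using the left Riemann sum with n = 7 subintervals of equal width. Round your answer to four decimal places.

221.9694

Δt = (6 − 1.5)/7 = 9/14.
Left endpoints: 1.5, 15/7, 39/14, 24/7, 57/14, 33/7, 75/14.
f(1.5) = 1.25, f(15/7) = 509/49, f(39/14) = 4637/196, f(24/7) = 2012/49, f(57/14) = 12269/196, f(33/7) = 4325/49, f(75/14) = 23141/196.
Sum = Δt · [f(1.5) + f(15/7) + f(39/14) + ...].
Sum ≈ 221.9694.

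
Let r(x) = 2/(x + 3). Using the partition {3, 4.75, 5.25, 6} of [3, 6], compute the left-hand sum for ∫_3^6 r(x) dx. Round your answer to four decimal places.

0.8942

Subinterval widths: 1.75, 0.5, 0.75.
Left endpoints: 3, 4.75, 5.25.
r(3) = 1/3, r(4.75) = 8/31, r(5.25) = 8/33.
Sum = Σ Δx_i · r(x_i).
Sum ≈ 0.8942.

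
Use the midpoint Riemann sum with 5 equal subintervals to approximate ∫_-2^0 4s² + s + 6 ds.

Δs = (0 − (-2))/5 = 0.4.
Midpoints: -1.8, -1.4, -1, -0.6, -0.2.
f(-1.8) = 17.16, f(-1.4) = 12.44, f(-1) = 9, f(-0.6) = 6.84, f(-0.2) = 5.96.
Sum = Δs · [f(-1.8) + f(-1.4) + f(-1) + f(-0.6) + f(-0.2)].
Sum = 20.56.

20.56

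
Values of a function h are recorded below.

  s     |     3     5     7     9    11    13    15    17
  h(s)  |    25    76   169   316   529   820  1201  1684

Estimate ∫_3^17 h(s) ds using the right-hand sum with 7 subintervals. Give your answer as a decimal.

Δs = 2.
Sum = 2·[76 + 169 + 316 + 529 + 820 + 1201 + 1684] = 9590.

9590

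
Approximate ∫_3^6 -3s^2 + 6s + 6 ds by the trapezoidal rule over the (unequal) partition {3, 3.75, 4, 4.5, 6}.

-91.96875

Subinterval widths: 0.75, 0.25, 0.5, 1.5.
f(3) = -3, f(3.75) = -13.6875, f(4) = -18, f(4.5) = -27.75, f(6) = -66.
On each subinterval the trapezoid contributes (Δs_i/2)·[f(s_{i-1}) + f(s_i)].
Sum = -91.96875.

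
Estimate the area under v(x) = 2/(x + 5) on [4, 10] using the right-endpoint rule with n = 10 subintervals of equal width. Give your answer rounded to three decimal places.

Δx = (10 − 4)/10 = 0.6.
Right endpoints: 4.6, 5.2, 5.8, 6.4, 7, 7.6, 8.2, 8.8, 9.4, 10.
v(4.6) = 5/24, v(5.2) = 10/51, v(5.8) = 5/27, v(6.4) = 10/57, v(7) = 1/6, v(7.6) = 10/63, v(8.2) = 5/33, v(8.8) = 10/69, v(9.4) = 5/36, v(10) = 2/15.
Sum = Δx · [v(4.6) + v(5.2) + v(5.8) + ...].
Sum ≈ 0.995.

0.995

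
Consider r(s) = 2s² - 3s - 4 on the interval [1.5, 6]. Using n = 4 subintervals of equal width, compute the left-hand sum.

44.6484375

Δs = (6 − 1.5)/4 = 1.125.
Left endpoints: 1.5, 2.625, 3.75, 4.875.
r(1.5) = -4, r(2.625) = 1.90625, r(3.75) = 12.875, r(4.875) = 28.90625.
Sum = Δs · [r(1.5) + r(2.625) + r(3.75) + r(4.875)].
Sum = 44.6484375.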